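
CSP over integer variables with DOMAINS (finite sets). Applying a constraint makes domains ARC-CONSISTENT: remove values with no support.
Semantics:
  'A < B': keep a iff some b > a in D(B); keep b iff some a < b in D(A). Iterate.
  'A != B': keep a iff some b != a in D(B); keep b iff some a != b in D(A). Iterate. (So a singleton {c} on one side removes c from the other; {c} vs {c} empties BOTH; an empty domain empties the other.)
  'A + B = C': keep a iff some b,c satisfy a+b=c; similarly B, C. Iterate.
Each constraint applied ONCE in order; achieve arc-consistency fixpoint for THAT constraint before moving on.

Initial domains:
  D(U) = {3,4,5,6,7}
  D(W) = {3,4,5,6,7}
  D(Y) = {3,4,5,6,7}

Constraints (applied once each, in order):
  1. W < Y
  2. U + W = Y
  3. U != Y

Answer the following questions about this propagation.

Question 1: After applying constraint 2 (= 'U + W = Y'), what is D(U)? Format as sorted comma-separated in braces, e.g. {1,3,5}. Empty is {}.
Answer: {3,4}

Derivation:
Constraint 1 (W < Y) on D(W)={3,4,5,6,7} D(Y)={3,4,5,6,7}: W {3,4,5,6,7}->{3,4,5,6}; Y {3,4,5,6,7}->{4,5,6,7}
Constraint 2 (U + W = Y) on D(U)={3,4,5,6,7} D(W)={3,4,5,6} D(Y)={4,5,6,7}: U {3,4,5,6,7}->{3,4}; W {3,4,5,6}->{3,4}; Y {4,5,6,7}->{6,7}
So after constraint 2: D(U) = {3,4}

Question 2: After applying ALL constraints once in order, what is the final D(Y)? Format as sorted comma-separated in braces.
Constraint 1 (W < Y) on D(W)={3,4,5,6,7} D(Y)={3,4,5,6,7}: W {3,4,5,6,7}->{3,4,5,6}; Y {3,4,5,6,7}->{4,5,6,7}
Constraint 2 (U + W = Y) on D(U)={3,4,5,6,7} D(W)={3,4,5,6} D(Y)={4,5,6,7}: U {3,4,5,6,7}->{3,4}; W {3,4,5,6}->{3,4}; Y {4,5,6,7}->{6,7}
Constraint 3 (U != Y) on D(U)={3,4} D(Y)={6,7}: no change
So after all 3 constraints: D(Y) = {6,7}

Answer: {6,7}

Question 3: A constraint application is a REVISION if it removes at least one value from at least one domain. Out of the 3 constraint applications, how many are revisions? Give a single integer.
Constraint 1 (W < Y) on D(W)={3,4,5,6,7} D(Y)={3,4,5,6,7}: W {3,4,5,6,7}->{3,4,5,6}; Y {3,4,5,6,7}->{4,5,6,7} => REVISION
Constraint 2 (U + W = Y) on D(U)={3,4,5,6,7} D(W)={3,4,5,6} D(Y)={4,5,6,7}: U {3,4,5,6,7}->{3,4}; W {3,4,5,6}->{3,4}; Y {4,5,6,7}->{6,7} => REVISION
Constraint 3 (U != Y) on D(U)={3,4} D(Y)={6,7}: no change => not a revision
Total revisions = 2

Answer: 2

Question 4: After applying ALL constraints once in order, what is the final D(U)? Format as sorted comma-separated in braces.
Answer: {3,4}

Derivation:
Constraint 1 (W < Y) on D(W)={3,4,5,6,7} D(Y)={3,4,5,6,7}: W {3,4,5,6,7}->{3,4,5,6}; Y {3,4,5,6,7}->{4,5,6,7}
Constraint 2 (U + W = Y) on D(U)={3,4,5,6,7} D(W)={3,4,5,6} D(Y)={4,5,6,7}: U {3,4,5,6,7}->{3,4}; W {3,4,5,6}->{3,4}; Y {4,5,6,7}->{6,7}
Constraint 3 (U != Y) on D(U)={3,4} D(Y)={6,7}: no change
So after all 3 constraints: D(U) = {3,4}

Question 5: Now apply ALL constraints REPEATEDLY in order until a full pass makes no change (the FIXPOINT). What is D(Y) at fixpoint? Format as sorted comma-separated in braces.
Answer: {6,7}

Derivation:
pass 0 (initial): D(Y)={3,4,5,6,7}
pass 1: U {3,4,5,6,7}->{3,4}; W {3,4,5,6,7}->{3,4}; Y {3,4,5,6,7}->{6,7}
pass 2: no change
Fixpoint after 2 passes: D(Y) = {6,7}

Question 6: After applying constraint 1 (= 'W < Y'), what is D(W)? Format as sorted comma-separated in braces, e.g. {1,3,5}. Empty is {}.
Constraint 1 (W < Y) on D(W)={3,4,5,6,7} D(Y)={3,4,5,6,7}: W {3,4,5,6,7}->{3,4,5,6}; Y {3,4,5,6,7}->{4,5,6,7}
So after constraint 1: D(W) = {3,4,5,6}

Answer: {3,4,5,6}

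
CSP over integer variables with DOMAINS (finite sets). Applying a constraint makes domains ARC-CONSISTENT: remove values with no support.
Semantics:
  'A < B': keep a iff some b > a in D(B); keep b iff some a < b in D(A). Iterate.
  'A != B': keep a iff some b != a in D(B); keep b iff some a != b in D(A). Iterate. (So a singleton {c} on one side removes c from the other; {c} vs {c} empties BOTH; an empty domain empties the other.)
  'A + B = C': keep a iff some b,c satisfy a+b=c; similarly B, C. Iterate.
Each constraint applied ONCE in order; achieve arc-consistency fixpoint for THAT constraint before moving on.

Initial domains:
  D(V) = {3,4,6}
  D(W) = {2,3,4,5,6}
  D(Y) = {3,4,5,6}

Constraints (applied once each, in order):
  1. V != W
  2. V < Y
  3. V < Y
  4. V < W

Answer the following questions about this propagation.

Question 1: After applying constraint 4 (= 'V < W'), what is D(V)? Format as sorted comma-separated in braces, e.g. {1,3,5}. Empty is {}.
Answer: {3,4}

Derivation:
Constraint 1 (V != W) on D(V)={3,4,6} D(W)={2,3,4,5,6}: no change
Constraint 2 (V < Y) on D(V)={3,4,6} D(Y)={3,4,5,6}: V {3,4,6}->{3,4}; Y {3,4,5,6}->{4,5,6}
Constraint 3 (V < Y) on D(V)={3,4} D(Y)={4,5,6}: no change
Constraint 4 (V < W) on D(V)={3,4} D(W)={2,3,4,5,6}: W {2,3,4,5,6}->{4,5,6}
So after constraint 4: D(V) = {3,4}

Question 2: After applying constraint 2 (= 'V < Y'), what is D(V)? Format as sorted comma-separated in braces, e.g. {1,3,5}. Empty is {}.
Answer: {3,4}

Derivation:
Constraint 1 (V != W) on D(V)={3,4,6} D(W)={2,3,4,5,6}: no change
Constraint 2 (V < Y) on D(V)={3,4,6} D(Y)={3,4,5,6}: V {3,4,6}->{3,4}; Y {3,4,5,6}->{4,5,6}
So after constraint 2: D(V) = {3,4}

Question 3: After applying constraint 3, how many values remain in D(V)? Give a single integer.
Answer: 2

Derivation:
Constraint 1 (V != W) on D(V)={3,4,6} D(W)={2,3,4,5,6}: no change
Constraint 2 (V < Y) on D(V)={3,4,6} D(Y)={3,4,5,6}: V {3,4,6}->{3,4}; Y {3,4,5,6}->{4,5,6}
Constraint 3 (V < Y) on D(V)={3,4} D(Y)={4,5,6}: no change
So after constraint 3: D(V)={3,4}, size = 2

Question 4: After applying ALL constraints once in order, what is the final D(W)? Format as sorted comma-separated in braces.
Constraint 1 (V != W) on D(V)={3,4,6} D(W)={2,3,4,5,6}: no change
Constraint 2 (V < Y) on D(V)={3,4,6} D(Y)={3,4,5,6}: V {3,4,6}->{3,4}; Y {3,4,5,6}->{4,5,6}
Constraint 3 (V < Y) on D(V)={3,4} D(Y)={4,5,6}: no change
Constraint 4 (V < W) on D(V)={3,4} D(W)={2,3,4,5,6}: W {2,3,4,5,6}->{4,5,6}
So after all 4 constraints: D(W) = {4,5,6}

Answer: {4,5,6}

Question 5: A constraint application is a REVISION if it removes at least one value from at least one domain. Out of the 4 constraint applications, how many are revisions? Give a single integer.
Constraint 1 (V != W) on D(V)={3,4,6} D(W)={2,3,4,5,6}: no change => not a revision
Constraint 2 (V < Y) on D(V)={3,4,6} D(Y)={3,4,5,6}: V {3,4,6}->{3,4}; Y {3,4,5,6}->{4,5,6} => REVISION
Constraint 3 (V < Y) on D(V)={3,4} D(Y)={4,5,6}: no change => not a revision
Constraint 4 (V < W) on D(V)={3,4} D(W)={2,3,4,5,6}: W {2,3,4,5,6}->{4,5,6} => REVISION
Total revisions = 2

Answer: 2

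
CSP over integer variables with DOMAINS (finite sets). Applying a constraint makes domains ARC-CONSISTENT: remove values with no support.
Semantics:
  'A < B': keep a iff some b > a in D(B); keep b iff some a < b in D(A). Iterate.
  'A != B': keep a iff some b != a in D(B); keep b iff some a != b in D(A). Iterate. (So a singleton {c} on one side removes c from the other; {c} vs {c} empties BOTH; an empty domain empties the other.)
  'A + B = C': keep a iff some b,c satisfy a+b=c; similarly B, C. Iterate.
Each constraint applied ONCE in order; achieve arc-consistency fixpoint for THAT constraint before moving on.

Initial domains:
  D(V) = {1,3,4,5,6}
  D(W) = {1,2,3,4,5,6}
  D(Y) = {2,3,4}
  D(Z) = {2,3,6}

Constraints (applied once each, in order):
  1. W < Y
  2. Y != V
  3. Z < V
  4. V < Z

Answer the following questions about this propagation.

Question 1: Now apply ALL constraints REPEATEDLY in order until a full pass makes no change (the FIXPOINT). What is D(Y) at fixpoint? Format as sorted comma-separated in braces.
pass 0 (initial): D(Y)={2,3,4}
pass 1: V {1,3,4,5,6}->{}; W {1,2,3,4,5,6}->{1,2,3}; Z {2,3,6}->{}
pass 2: Y {2,3,4}->{}
pass 3: W {1,2,3}->{}
pass 4: no change
Fixpoint after 4 passes: D(Y) = {}

Answer: {}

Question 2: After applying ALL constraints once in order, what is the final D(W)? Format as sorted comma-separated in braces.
Answer: {1,2,3}

Derivation:
Constraint 1 (W < Y) on D(W)={1,2,3,4,5,6} D(Y)={2,3,4}: W {1,2,3,4,5,6}->{1,2,3}
Constraint 2 (Y != V) on D(Y)={2,3,4} D(V)={1,3,4,5,6}: no change
Constraint 3 (Z < V) on D(Z)={2,3,6} D(V)={1,3,4,5,6}: Z {2,3,6}->{2,3}; V {1,3,4,5,6}->{3,4,5,6}
Constraint 4 (V < Z) on D(V)={3,4,5,6} D(Z)={2,3}: V {3,4,5,6}->{}; Z {2,3}->{}
So after all 4 constraints: D(W) = {1,2,3}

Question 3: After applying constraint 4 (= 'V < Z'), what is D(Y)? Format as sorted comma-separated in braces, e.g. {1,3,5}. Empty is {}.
Answer: {2,3,4}

Derivation:
Constraint 1 (W < Y) on D(W)={1,2,3,4,5,6} D(Y)={2,3,4}: W {1,2,3,4,5,6}->{1,2,3}
Constraint 2 (Y != V) on D(Y)={2,3,4} D(V)={1,3,4,5,6}: no change
Constraint 3 (Z < V) on D(Z)={2,3,6} D(V)={1,3,4,5,6}: Z {2,3,6}->{2,3}; V {1,3,4,5,6}->{3,4,5,6}
Constraint 4 (V < Z) on D(V)={3,4,5,6} D(Z)={2,3}: V {3,4,5,6}->{}; Z {2,3}->{}
So after constraint 4: D(Y) = {2,3,4}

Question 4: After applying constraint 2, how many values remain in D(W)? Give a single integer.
Constraint 1 (W < Y) on D(W)={1,2,3,4,5,6} D(Y)={2,3,4}: W {1,2,3,4,5,6}->{1,2,3}
Constraint 2 (Y != V) on D(Y)={2,3,4} D(V)={1,3,4,5,6}: no change
So after constraint 2: D(W)={1,2,3}, size = 3

Answer: 3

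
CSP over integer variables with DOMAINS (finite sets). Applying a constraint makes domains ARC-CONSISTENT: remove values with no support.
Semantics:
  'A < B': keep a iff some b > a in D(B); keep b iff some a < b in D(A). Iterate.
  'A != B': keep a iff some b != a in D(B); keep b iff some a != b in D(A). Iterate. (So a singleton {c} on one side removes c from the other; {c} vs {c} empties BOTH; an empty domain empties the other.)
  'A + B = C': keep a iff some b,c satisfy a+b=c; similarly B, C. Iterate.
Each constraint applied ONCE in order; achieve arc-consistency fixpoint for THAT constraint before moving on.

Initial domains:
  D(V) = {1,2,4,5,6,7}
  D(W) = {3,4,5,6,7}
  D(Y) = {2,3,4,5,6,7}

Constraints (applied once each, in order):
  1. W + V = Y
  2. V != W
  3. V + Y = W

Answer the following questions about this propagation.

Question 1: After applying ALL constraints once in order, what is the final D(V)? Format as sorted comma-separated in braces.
Constraint 1 (W + V = Y) on D(W)={3,4,5,6,7} D(V)={1,2,4,5,6,7} D(Y)={2,3,4,5,6,7}: W {3,4,5,6,7}->{3,4,5,6}; V {1,2,4,5,6,7}->{1,2,4}; Y {2,3,4,5,6,7}->{4,5,6,7}
Constraint 2 (V != W) on D(V)={1,2,4} D(W)={3,4,5,6}: no change
Constraint 3 (V + Y = W) on D(V)={1,2,4} D(Y)={4,5,6,7} D(W)={3,4,5,6}: V {1,2,4}->{1,2}; Y {4,5,6,7}->{4,5}; W {3,4,5,6}->{5,6}
So after all 3 constraints: D(V) = {1,2}

Answer: {1,2}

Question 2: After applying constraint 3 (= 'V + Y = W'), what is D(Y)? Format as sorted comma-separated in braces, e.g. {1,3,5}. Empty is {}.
Constraint 1 (W + V = Y) on D(W)={3,4,5,6,7} D(V)={1,2,4,5,6,7} D(Y)={2,3,4,5,6,7}: W {3,4,5,6,7}->{3,4,5,6}; V {1,2,4,5,6,7}->{1,2,4}; Y {2,3,4,5,6,7}->{4,5,6,7}
Constraint 2 (V != W) on D(V)={1,2,4} D(W)={3,4,5,6}: no change
Constraint 3 (V + Y = W) on D(V)={1,2,4} D(Y)={4,5,6,7} D(W)={3,4,5,6}: V {1,2,4}->{1,2}; Y {4,5,6,7}->{4,5}; W {3,4,5,6}->{5,6}
So after constraint 3: D(Y) = {4,5}

Answer: {4,5}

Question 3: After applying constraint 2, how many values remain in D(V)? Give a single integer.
Constraint 1 (W + V = Y) on D(W)={3,4,5,6,7} D(V)={1,2,4,5,6,7} D(Y)={2,3,4,5,6,7}: W {3,4,5,6,7}->{3,4,5,6}; V {1,2,4,5,6,7}->{1,2,4}; Y {2,3,4,5,6,7}->{4,5,6,7}
Constraint 2 (V != W) on D(V)={1,2,4} D(W)={3,4,5,6}: no change
So after constraint 2: D(V)={1,2,4}, size = 3

Answer: 3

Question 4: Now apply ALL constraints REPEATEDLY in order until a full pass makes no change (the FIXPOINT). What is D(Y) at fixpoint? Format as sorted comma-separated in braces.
pass 0 (initial): D(Y)={2,3,4,5,6,7}
pass 1: V {1,2,4,5,6,7}->{1,2}; W {3,4,5,6,7}->{5,6}; Y {2,3,4,5,6,7}->{4,5}
pass 2: V {1,2}->{}; W {5,6}->{}; Y {4,5}->{}
pass 3: no change
Fixpoint after 3 passes: D(Y) = {}

Answer: {}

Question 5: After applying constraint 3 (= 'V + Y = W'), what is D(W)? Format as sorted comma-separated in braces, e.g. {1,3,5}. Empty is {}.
Constraint 1 (W + V = Y) on D(W)={3,4,5,6,7} D(V)={1,2,4,5,6,7} D(Y)={2,3,4,5,6,7}: W {3,4,5,6,7}->{3,4,5,6}; V {1,2,4,5,6,7}->{1,2,4}; Y {2,3,4,5,6,7}->{4,5,6,7}
Constraint 2 (V != W) on D(V)={1,2,4} D(W)={3,4,5,6}: no change
Constraint 3 (V + Y = W) on D(V)={1,2,4} D(Y)={4,5,6,7} D(W)={3,4,5,6}: V {1,2,4}->{1,2}; Y {4,5,6,7}->{4,5}; W {3,4,5,6}->{5,6}
So after constraint 3: D(W) = {5,6}

Answer: {5,6}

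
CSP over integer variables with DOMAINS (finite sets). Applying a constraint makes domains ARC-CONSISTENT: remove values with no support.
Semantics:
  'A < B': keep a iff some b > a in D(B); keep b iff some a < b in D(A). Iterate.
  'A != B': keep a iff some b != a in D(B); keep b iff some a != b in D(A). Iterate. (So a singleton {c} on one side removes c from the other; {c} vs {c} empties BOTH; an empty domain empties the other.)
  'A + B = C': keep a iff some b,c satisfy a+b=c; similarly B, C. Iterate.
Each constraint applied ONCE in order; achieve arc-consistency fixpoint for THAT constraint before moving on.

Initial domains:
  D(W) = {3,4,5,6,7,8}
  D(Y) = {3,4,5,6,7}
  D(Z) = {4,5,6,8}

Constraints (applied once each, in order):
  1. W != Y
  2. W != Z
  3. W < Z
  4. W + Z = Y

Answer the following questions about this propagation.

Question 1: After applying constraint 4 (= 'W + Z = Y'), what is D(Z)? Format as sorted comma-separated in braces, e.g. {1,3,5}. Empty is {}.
Answer: {4}

Derivation:
Constraint 1 (W != Y) on D(W)={3,4,5,6,7,8} D(Y)={3,4,5,6,7}: no change
Constraint 2 (W != Z) on D(W)={3,4,5,6,7,8} D(Z)={4,5,6,8}: no change
Constraint 3 (W < Z) on D(W)={3,4,5,6,7,8} D(Z)={4,5,6,8}: W {3,4,5,6,7,8}->{3,4,5,6,7}
Constraint 4 (W + Z = Y) on D(W)={3,4,5,6,7} D(Z)={4,5,6,8} D(Y)={3,4,5,6,7}: W {3,4,5,6,7}->{3}; Z {4,5,6,8}->{4}; Y {3,4,5,6,7}->{7}
So after constraint 4: D(Z) = {4}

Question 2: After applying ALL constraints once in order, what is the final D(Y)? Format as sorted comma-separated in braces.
Answer: {7}

Derivation:
Constraint 1 (W != Y) on D(W)={3,4,5,6,7,8} D(Y)={3,4,5,6,7}: no change
Constraint 2 (W != Z) on D(W)={3,4,5,6,7,8} D(Z)={4,5,6,8}: no change
Constraint 3 (W < Z) on D(W)={3,4,5,6,7,8} D(Z)={4,5,6,8}: W {3,4,5,6,7,8}->{3,4,5,6,7}
Constraint 4 (W + Z = Y) on D(W)={3,4,5,6,7} D(Z)={4,5,6,8} D(Y)={3,4,5,6,7}: W {3,4,5,6,7}->{3}; Z {4,5,6,8}->{4}; Y {3,4,5,6,7}->{7}
So after all 4 constraints: D(Y) = {7}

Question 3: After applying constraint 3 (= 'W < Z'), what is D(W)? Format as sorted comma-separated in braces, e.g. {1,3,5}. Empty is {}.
Constraint 1 (W != Y) on D(W)={3,4,5,6,7,8} D(Y)={3,4,5,6,7}: no change
Constraint 2 (W != Z) on D(W)={3,4,5,6,7,8} D(Z)={4,5,6,8}: no change
Constraint 3 (W < Z) on D(W)={3,4,5,6,7,8} D(Z)={4,5,6,8}: W {3,4,5,6,7,8}->{3,4,5,6,7}
So after constraint 3: D(W) = {3,4,5,6,7}

Answer: {3,4,5,6,7}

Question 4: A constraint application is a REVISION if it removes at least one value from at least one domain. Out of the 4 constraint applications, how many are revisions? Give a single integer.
Answer: 2

Derivation:
Constraint 1 (W != Y) on D(W)={3,4,5,6,7,8} D(Y)={3,4,5,6,7}: no change => not a revision
Constraint 2 (W != Z) on D(W)={3,4,5,6,7,8} D(Z)={4,5,6,8}: no change => not a revision
Constraint 3 (W < Z) on D(W)={3,4,5,6,7,8} D(Z)={4,5,6,8}: W {3,4,5,6,7,8}->{3,4,5,6,7} => REVISION
Constraint 4 (W + Z = Y) on D(W)={3,4,5,6,7} D(Z)={4,5,6,8} D(Y)={3,4,5,6,7}: W {3,4,5,6,7}->{3}; Z {4,5,6,8}->{4}; Y {3,4,5,6,7}->{7} => REVISION
Total revisions = 2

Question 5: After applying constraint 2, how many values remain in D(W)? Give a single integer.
Answer: 6

Derivation:
Constraint 1 (W != Y) on D(W)={3,4,5,6,7,8} D(Y)={3,4,5,6,7}: no change
Constraint 2 (W != Z) on D(W)={3,4,5,6,7,8} D(Z)={4,5,6,8}: no change
So after constraint 2: D(W)={3,4,5,6,7,8}, size = 6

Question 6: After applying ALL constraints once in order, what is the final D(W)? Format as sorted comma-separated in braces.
Answer: {3}

Derivation:
Constraint 1 (W != Y) on D(W)={3,4,5,6,7,8} D(Y)={3,4,5,6,7}: no change
Constraint 2 (W != Z) on D(W)={3,4,5,6,7,8} D(Z)={4,5,6,8}: no change
Constraint 3 (W < Z) on D(W)={3,4,5,6,7,8} D(Z)={4,5,6,8}: W {3,4,5,6,7,8}->{3,4,5,6,7}
Constraint 4 (W + Z = Y) on D(W)={3,4,5,6,7} D(Z)={4,5,6,8} D(Y)={3,4,5,6,7}: W {3,4,5,6,7}->{3}; Z {4,5,6,8}->{4}; Y {3,4,5,6,7}->{7}
So after all 4 constraints: D(W) = {3}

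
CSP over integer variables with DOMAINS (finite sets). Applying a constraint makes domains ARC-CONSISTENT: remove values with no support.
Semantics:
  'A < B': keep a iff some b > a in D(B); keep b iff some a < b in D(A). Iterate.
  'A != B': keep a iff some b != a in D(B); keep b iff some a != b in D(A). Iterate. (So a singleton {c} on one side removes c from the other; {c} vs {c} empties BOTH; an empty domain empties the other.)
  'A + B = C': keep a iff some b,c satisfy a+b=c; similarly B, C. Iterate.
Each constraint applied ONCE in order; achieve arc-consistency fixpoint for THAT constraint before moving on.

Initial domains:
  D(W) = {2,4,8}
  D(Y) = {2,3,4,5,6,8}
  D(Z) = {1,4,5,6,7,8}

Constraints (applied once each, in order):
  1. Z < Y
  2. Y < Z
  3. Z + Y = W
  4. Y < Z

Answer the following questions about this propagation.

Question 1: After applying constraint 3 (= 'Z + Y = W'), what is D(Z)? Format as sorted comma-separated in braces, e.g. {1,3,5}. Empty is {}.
Constraint 1 (Z < Y) on D(Z)={1,4,5,6,7,8} D(Y)={2,3,4,5,6,8}: Z {1,4,5,6,7,8}->{1,4,5,6,7}
Constraint 2 (Y < Z) on D(Y)={2,3,4,5,6,8} D(Z)={1,4,5,6,7}: Y {2,3,4,5,6,8}->{2,3,4,5,6}; Z {1,4,5,6,7}->{4,5,6,7}
Constraint 3 (Z + Y = W) on D(Z)={4,5,6,7} D(Y)={2,3,4,5,6} D(W)={2,4,8}: Z {4,5,6,7}->{4,5,6}; Y {2,3,4,5,6}->{2,3,4}; W {2,4,8}->{8}
So after constraint 3: D(Z) = {4,5,6}

Answer: {4,5,6}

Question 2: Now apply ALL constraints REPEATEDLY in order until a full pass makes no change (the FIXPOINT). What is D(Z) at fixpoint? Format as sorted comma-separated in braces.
pass 0 (initial): D(Z)={1,4,5,6,7,8}
pass 1: W {2,4,8}->{8}; Y {2,3,4,5,6,8}->{2,3,4}; Z {1,4,5,6,7,8}->{4,5,6}
pass 2: W {8}->{}; Y {2,3,4}->{}; Z {4,5,6}->{}
pass 3: no change
Fixpoint after 3 passes: D(Z) = {}

Answer: {}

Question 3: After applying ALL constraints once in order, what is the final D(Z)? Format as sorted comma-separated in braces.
Constraint 1 (Z < Y) on D(Z)={1,4,5,6,7,8} D(Y)={2,3,4,5,6,8}: Z {1,4,5,6,7,8}->{1,4,5,6,7}
Constraint 2 (Y < Z) on D(Y)={2,3,4,5,6,8} D(Z)={1,4,5,6,7}: Y {2,3,4,5,6,8}->{2,3,4,5,6}; Z {1,4,5,6,7}->{4,5,6,7}
Constraint 3 (Z + Y = W) on D(Z)={4,5,6,7} D(Y)={2,3,4,5,6} D(W)={2,4,8}: Z {4,5,6,7}->{4,5,6}; Y {2,3,4,5,6}->{2,3,4}; W {2,4,8}->{8}
Constraint 4 (Y < Z) on D(Y)={2,3,4} D(Z)={4,5,6}: no change
So after all 4 constraints: D(Z) = {4,5,6}

Answer: {4,5,6}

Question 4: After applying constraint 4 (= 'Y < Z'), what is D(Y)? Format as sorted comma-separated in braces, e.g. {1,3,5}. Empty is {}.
Constraint 1 (Z < Y) on D(Z)={1,4,5,6,7,8} D(Y)={2,3,4,5,6,8}: Z {1,4,5,6,7,8}->{1,4,5,6,7}
Constraint 2 (Y < Z) on D(Y)={2,3,4,5,6,8} D(Z)={1,4,5,6,7}: Y {2,3,4,5,6,8}->{2,3,4,5,6}; Z {1,4,5,6,7}->{4,5,6,7}
Constraint 3 (Z + Y = W) on D(Z)={4,5,6,7} D(Y)={2,3,4,5,6} D(W)={2,4,8}: Z {4,5,6,7}->{4,5,6}; Y {2,3,4,5,6}->{2,3,4}; W {2,4,8}->{8}
Constraint 4 (Y < Z) on D(Y)={2,3,4} D(Z)={4,5,6}: no change
So after constraint 4: D(Y) = {2,3,4}

Answer: {2,3,4}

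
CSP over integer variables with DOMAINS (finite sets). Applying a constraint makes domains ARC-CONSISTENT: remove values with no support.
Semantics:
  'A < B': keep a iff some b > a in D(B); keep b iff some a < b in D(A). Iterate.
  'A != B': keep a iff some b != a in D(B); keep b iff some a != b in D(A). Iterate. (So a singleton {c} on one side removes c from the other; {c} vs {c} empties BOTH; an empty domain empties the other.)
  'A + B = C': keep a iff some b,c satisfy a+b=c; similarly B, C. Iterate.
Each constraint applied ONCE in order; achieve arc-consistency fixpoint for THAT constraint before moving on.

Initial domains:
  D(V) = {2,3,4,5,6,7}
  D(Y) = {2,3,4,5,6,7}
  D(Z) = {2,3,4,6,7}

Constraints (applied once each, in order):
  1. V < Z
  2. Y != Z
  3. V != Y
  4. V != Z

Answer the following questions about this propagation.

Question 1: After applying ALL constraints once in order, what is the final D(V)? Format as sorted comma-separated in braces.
Answer: {2,3,4,5,6}

Derivation:
Constraint 1 (V < Z) on D(V)={2,3,4,5,6,7} D(Z)={2,3,4,6,7}: V {2,3,4,5,6,7}->{2,3,4,5,6}; Z {2,3,4,6,7}->{3,4,6,7}
Constraint 2 (Y != Z) on D(Y)={2,3,4,5,6,7} D(Z)={3,4,6,7}: no change
Constraint 3 (V != Y) on D(V)={2,3,4,5,6} D(Y)={2,3,4,5,6,7}: no change
Constraint 4 (V != Z) on D(V)={2,3,4,5,6} D(Z)={3,4,6,7}: no change
So after all 4 constraints: D(V) = {2,3,4,5,6}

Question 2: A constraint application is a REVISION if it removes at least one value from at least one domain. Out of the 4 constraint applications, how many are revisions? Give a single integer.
Answer: 1

Derivation:
Constraint 1 (V < Z) on D(V)={2,3,4,5,6,7} D(Z)={2,3,4,6,7}: V {2,3,4,5,6,7}->{2,3,4,5,6}; Z {2,3,4,6,7}->{3,4,6,7} => REVISION
Constraint 2 (Y != Z) on D(Y)={2,3,4,5,6,7} D(Z)={3,4,6,7}: no change => not a revision
Constraint 3 (V != Y) on D(V)={2,3,4,5,6} D(Y)={2,3,4,5,6,7}: no change => not a revision
Constraint 4 (V != Z) on D(V)={2,3,4,5,6} D(Z)={3,4,6,7}: no change => not a revision
Total revisions = 1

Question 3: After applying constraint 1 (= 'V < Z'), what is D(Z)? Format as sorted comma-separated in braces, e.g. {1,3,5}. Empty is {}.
Answer: {3,4,6,7}

Derivation:
Constraint 1 (V < Z) on D(V)={2,3,4,5,6,7} D(Z)={2,3,4,6,7}: V {2,3,4,5,6,7}->{2,3,4,5,6}; Z {2,3,4,6,7}->{3,4,6,7}
So after constraint 1: D(Z) = {3,4,6,7}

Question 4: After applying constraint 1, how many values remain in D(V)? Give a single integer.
Constraint 1 (V < Z) on D(V)={2,3,4,5,6,7} D(Z)={2,3,4,6,7}: V {2,3,4,5,6,7}->{2,3,4,5,6}; Z {2,3,4,6,7}->{3,4,6,7}
So after constraint 1: D(V)={2,3,4,5,6}, size = 5

Answer: 5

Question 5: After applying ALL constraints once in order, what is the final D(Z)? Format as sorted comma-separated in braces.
Constraint 1 (V < Z) on D(V)={2,3,4,5,6,7} D(Z)={2,3,4,6,7}: V {2,3,4,5,6,7}->{2,3,4,5,6}; Z {2,3,4,6,7}->{3,4,6,7}
Constraint 2 (Y != Z) on D(Y)={2,3,4,5,6,7} D(Z)={3,4,6,7}: no change
Constraint 3 (V != Y) on D(V)={2,3,4,5,6} D(Y)={2,3,4,5,6,7}: no change
Constraint 4 (V != Z) on D(V)={2,3,4,5,6} D(Z)={3,4,6,7}: no change
So after all 4 constraints: D(Z) = {3,4,6,7}

Answer: {3,4,6,7}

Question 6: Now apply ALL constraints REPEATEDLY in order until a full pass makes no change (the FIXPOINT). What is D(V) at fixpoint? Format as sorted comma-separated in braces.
Answer: {2,3,4,5,6}

Derivation:
pass 0 (initial): D(V)={2,3,4,5,6,7}
pass 1: V {2,3,4,5,6,7}->{2,3,4,5,6}; Z {2,3,4,6,7}->{3,4,6,7}
pass 2: no change
Fixpoint after 2 passes: D(V) = {2,3,4,5,6}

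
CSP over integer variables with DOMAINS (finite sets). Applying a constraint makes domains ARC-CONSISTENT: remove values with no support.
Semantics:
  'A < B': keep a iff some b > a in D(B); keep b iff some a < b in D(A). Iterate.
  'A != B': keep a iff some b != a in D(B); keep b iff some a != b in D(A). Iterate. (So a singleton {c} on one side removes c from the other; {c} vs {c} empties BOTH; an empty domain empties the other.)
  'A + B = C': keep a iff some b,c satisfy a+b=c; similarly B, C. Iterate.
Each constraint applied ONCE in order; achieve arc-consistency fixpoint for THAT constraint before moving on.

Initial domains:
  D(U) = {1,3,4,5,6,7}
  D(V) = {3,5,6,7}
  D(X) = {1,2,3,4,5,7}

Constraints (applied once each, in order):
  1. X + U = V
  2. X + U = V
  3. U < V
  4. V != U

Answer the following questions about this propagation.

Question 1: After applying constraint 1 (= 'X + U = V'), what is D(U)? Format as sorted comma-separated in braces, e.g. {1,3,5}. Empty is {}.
Constraint 1 (X + U = V) on D(X)={1,2,3,4,5,7} D(U)={1,3,4,5,6,7} D(V)={3,5,6,7}: X {1,2,3,4,5,7}->{1,2,3,4,5}; U {1,3,4,5,6,7}->{1,3,4,5,6}
So after constraint 1: D(U) = {1,3,4,5,6}

Answer: {1,3,4,5,6}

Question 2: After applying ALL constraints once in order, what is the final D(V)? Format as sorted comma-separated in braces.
Constraint 1 (X + U = V) on D(X)={1,2,3,4,5,7} D(U)={1,3,4,5,6,7} D(V)={3,5,6,7}: X {1,2,3,4,5,7}->{1,2,3,4,5}; U {1,3,4,5,6,7}->{1,3,4,5,6}
Constraint 2 (X + U = V) on D(X)={1,2,3,4,5} D(U)={1,3,4,5,6} D(V)={3,5,6,7}: no change
Constraint 3 (U < V) on D(U)={1,3,4,5,6} D(V)={3,5,6,7}: no change
Constraint 4 (V != U) on D(V)={3,5,6,7} D(U)={1,3,4,5,6}: no change
So after all 4 constraints: D(V) = {3,5,6,7}

Answer: {3,5,6,7}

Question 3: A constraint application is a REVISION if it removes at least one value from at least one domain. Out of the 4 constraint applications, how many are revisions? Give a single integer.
Constraint 1 (X + U = V) on D(X)={1,2,3,4,5,7} D(U)={1,3,4,5,6,7} D(V)={3,5,6,7}: X {1,2,3,4,5,7}->{1,2,3,4,5}; U {1,3,4,5,6,7}->{1,3,4,5,6} => REVISION
Constraint 2 (X + U = V) on D(X)={1,2,3,4,5} D(U)={1,3,4,5,6} D(V)={3,5,6,7}: no change => not a revision
Constraint 3 (U < V) on D(U)={1,3,4,5,6} D(V)={3,5,6,7}: no change => not a revision
Constraint 4 (V != U) on D(V)={3,5,6,7} D(U)={1,3,4,5,6}: no change => not a revision
Total revisions = 1

Answer: 1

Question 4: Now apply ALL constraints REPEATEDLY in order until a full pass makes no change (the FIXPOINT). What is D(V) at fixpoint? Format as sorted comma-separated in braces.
Answer: {3,5,6,7}

Derivation:
pass 0 (initial): D(V)={3,5,6,7}
pass 1: U {1,3,4,5,6,7}->{1,3,4,5,6}; X {1,2,3,4,5,7}->{1,2,3,4,5}
pass 2: no change
Fixpoint after 2 passes: D(V) = {3,5,6,7}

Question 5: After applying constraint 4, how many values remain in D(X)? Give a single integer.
Answer: 5

Derivation:
Constraint 1 (X + U = V) on D(X)={1,2,3,4,5,7} D(U)={1,3,4,5,6,7} D(V)={3,5,6,7}: X {1,2,3,4,5,7}->{1,2,3,4,5}; U {1,3,4,5,6,7}->{1,3,4,5,6}
Constraint 2 (X + U = V) on D(X)={1,2,3,4,5} D(U)={1,3,4,5,6} D(V)={3,5,6,7}: no change
Constraint 3 (U < V) on D(U)={1,3,4,5,6} D(V)={3,5,6,7}: no change
Constraint 4 (V != U) on D(V)={3,5,6,7} D(U)={1,3,4,5,6}: no change
So after constraint 4: D(X)={1,2,3,4,5}, size = 5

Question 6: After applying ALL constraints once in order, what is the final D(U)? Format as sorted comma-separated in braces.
Constraint 1 (X + U = V) on D(X)={1,2,3,4,5,7} D(U)={1,3,4,5,6,7} D(V)={3,5,6,7}: X {1,2,3,4,5,7}->{1,2,3,4,5}; U {1,3,4,5,6,7}->{1,3,4,5,6}
Constraint 2 (X + U = V) on D(X)={1,2,3,4,5} D(U)={1,3,4,5,6} D(V)={3,5,6,7}: no change
Constraint 3 (U < V) on D(U)={1,3,4,5,6} D(V)={3,5,6,7}: no change
Constraint 4 (V != U) on D(V)={3,5,6,7} D(U)={1,3,4,5,6}: no change
So after all 4 constraints: D(U) = {1,3,4,5,6}

Answer: {1,3,4,5,6}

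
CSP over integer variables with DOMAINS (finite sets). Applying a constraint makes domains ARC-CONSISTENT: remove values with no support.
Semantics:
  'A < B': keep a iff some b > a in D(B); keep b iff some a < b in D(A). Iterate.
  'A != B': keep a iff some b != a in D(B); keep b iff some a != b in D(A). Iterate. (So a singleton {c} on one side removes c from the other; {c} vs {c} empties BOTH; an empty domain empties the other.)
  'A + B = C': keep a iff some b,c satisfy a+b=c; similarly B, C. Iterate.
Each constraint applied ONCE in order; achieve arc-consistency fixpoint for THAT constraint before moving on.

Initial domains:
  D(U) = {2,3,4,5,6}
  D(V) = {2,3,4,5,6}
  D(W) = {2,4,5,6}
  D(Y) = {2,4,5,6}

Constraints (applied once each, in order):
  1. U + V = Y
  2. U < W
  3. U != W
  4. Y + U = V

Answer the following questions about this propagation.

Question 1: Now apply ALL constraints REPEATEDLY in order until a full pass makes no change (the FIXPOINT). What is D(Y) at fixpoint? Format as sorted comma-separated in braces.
Answer: {}

Derivation:
pass 0 (initial): D(Y)={2,4,5,6}
pass 1: U {2,3,4,5,6}->{}; V {2,3,4,5,6}->{}; W {2,4,5,6}->{4,5,6}; Y {2,4,5,6}->{}
pass 2: W {4,5,6}->{}
pass 3: no change
Fixpoint after 3 passes: D(Y) = {}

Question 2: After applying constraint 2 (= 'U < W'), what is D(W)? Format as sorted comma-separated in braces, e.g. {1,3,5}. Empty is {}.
Constraint 1 (U + V = Y) on D(U)={2,3,4,5,6} D(V)={2,3,4,5,6} D(Y)={2,4,5,6}: U {2,3,4,5,6}->{2,3,4}; V {2,3,4,5,6}->{2,3,4}; Y {2,4,5,6}->{4,5,6}
Constraint 2 (U < W) on D(U)={2,3,4} D(W)={2,4,5,6}: W {2,4,5,6}->{4,5,6}
So after constraint 2: D(W) = {4,5,6}

Answer: {4,5,6}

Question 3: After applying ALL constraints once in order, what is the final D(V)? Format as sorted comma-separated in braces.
Constraint 1 (U + V = Y) on D(U)={2,3,4,5,6} D(V)={2,3,4,5,6} D(Y)={2,4,5,6}: U {2,3,4,5,6}->{2,3,4}; V {2,3,4,5,6}->{2,3,4}; Y {2,4,5,6}->{4,5,6}
Constraint 2 (U < W) on D(U)={2,3,4} D(W)={2,4,5,6}: W {2,4,5,6}->{4,5,6}
Constraint 3 (U != W) on D(U)={2,3,4} D(W)={4,5,6}: no change
Constraint 4 (Y + U = V) on D(Y)={4,5,6} D(U)={2,3,4} D(V)={2,3,4}: Y {4,5,6}->{}; U {2,3,4}->{}; V {2,3,4}->{}
So after all 4 constraints: D(V) = {}

Answer: {}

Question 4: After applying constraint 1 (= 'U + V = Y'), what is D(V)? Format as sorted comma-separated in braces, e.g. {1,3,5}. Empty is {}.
Answer: {2,3,4}

Derivation:
Constraint 1 (U + V = Y) on D(U)={2,3,4,5,6} D(V)={2,3,4,5,6} D(Y)={2,4,5,6}: U {2,3,4,5,6}->{2,3,4}; V {2,3,4,5,6}->{2,3,4}; Y {2,4,5,6}->{4,5,6}
So after constraint 1: D(V) = {2,3,4}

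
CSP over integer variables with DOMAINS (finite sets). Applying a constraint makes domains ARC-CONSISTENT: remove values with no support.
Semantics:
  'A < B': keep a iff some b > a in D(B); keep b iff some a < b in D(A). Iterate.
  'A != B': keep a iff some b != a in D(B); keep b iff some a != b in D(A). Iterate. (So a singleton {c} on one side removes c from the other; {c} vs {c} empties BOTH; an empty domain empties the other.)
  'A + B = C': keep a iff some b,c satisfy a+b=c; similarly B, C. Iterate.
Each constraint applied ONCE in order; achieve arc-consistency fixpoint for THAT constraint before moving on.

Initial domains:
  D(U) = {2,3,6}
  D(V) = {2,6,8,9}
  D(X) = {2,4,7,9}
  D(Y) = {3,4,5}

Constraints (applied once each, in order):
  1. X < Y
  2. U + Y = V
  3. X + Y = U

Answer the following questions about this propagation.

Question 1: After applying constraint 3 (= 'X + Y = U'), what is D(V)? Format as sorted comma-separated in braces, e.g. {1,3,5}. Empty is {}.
Constraint 1 (X < Y) on D(X)={2,4,7,9} D(Y)={3,4,5}: X {2,4,7,9}->{2,4}
Constraint 2 (U + Y = V) on D(U)={2,3,6} D(Y)={3,4,5} D(V)={2,6,8,9}: V {2,6,8,9}->{6,8,9}
Constraint 3 (X + Y = U) on D(X)={2,4} D(Y)={3,4,5} D(U)={2,3,6}: X {2,4}->{2}; Y {3,4,5}->{4}; U {2,3,6}->{6}
So after constraint 3: D(V) = {6,8,9}

Answer: {6,8,9}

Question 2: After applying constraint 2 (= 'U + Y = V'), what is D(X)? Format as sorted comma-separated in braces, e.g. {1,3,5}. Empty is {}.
Constraint 1 (X < Y) on D(X)={2,4,7,9} D(Y)={3,4,5}: X {2,4,7,9}->{2,4}
Constraint 2 (U + Y = V) on D(U)={2,3,6} D(Y)={3,4,5} D(V)={2,6,8,9}: V {2,6,8,9}->{6,8,9}
So after constraint 2: D(X) = {2,4}

Answer: {2,4}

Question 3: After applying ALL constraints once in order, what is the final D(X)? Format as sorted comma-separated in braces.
Constraint 1 (X < Y) on D(X)={2,4,7,9} D(Y)={3,4,5}: X {2,4,7,9}->{2,4}
Constraint 2 (U + Y = V) on D(U)={2,3,6} D(Y)={3,4,5} D(V)={2,6,8,9}: V {2,6,8,9}->{6,8,9}
Constraint 3 (X + Y = U) on D(X)={2,4} D(Y)={3,4,5} D(U)={2,3,6}: X {2,4}->{2}; Y {3,4,5}->{4}; U {2,3,6}->{6}
So after all 3 constraints: D(X) = {2}

Answer: {2}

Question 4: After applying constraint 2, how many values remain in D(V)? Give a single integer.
Constraint 1 (X < Y) on D(X)={2,4,7,9} D(Y)={3,4,5}: X {2,4,7,9}->{2,4}
Constraint 2 (U + Y = V) on D(U)={2,3,6} D(Y)={3,4,5} D(V)={2,6,8,9}: V {2,6,8,9}->{6,8,9}
So after constraint 2: D(V)={6,8,9}, size = 3

Answer: 3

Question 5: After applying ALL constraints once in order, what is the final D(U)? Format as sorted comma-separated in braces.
Constraint 1 (X < Y) on D(X)={2,4,7,9} D(Y)={3,4,5}: X {2,4,7,9}->{2,4}
Constraint 2 (U + Y = V) on D(U)={2,3,6} D(Y)={3,4,5} D(V)={2,6,8,9}: V {2,6,8,9}->{6,8,9}
Constraint 3 (X + Y = U) on D(X)={2,4} D(Y)={3,4,5} D(U)={2,3,6}: X {2,4}->{2}; Y {3,4,5}->{4}; U {2,3,6}->{6}
So after all 3 constraints: D(U) = {6}

Answer: {6}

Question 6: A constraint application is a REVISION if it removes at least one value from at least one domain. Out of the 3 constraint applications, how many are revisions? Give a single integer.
Answer: 3

Derivation:
Constraint 1 (X < Y) on D(X)={2,4,7,9} D(Y)={3,4,5}: X {2,4,7,9}->{2,4} => REVISION
Constraint 2 (U + Y = V) on D(U)={2,3,6} D(Y)={3,4,5} D(V)={2,6,8,9}: V {2,6,8,9}->{6,8,9} => REVISION
Constraint 3 (X + Y = U) on D(X)={2,4} D(Y)={3,4,5} D(U)={2,3,6}: X {2,4}->{2}; Y {3,4,5}->{4}; U {2,3,6}->{6} => REVISION
Total revisions = 3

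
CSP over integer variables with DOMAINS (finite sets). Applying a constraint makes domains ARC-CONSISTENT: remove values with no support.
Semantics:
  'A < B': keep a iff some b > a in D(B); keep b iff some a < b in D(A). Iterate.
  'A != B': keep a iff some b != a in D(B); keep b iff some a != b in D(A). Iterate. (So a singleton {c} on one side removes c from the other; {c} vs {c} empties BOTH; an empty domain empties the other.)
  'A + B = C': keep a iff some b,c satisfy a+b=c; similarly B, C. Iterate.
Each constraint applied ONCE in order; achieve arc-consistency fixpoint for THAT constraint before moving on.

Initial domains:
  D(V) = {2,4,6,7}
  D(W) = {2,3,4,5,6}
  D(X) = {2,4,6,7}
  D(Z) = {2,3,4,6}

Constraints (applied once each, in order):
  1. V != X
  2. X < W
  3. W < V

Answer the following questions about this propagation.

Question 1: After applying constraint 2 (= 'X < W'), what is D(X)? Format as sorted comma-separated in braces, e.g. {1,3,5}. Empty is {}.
Answer: {2,4}

Derivation:
Constraint 1 (V != X) on D(V)={2,4,6,7} D(X)={2,4,6,7}: no change
Constraint 2 (X < W) on D(X)={2,4,6,7} D(W)={2,3,4,5,6}: X {2,4,6,7}->{2,4}; W {2,3,4,5,6}->{3,4,5,6}
So after constraint 2: D(X) = {2,4}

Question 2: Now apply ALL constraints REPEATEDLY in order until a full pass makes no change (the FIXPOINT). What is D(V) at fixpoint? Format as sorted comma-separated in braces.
pass 0 (initial): D(V)={2,4,6,7}
pass 1: V {2,4,6,7}->{4,6,7}; W {2,3,4,5,6}->{3,4,5,6}; X {2,4,6,7}->{2,4}
pass 2: no change
Fixpoint after 2 passes: D(V) = {4,6,7}

Answer: {4,6,7}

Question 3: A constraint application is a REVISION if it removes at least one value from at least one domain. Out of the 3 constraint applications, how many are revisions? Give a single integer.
Constraint 1 (V != X) on D(V)={2,4,6,7} D(X)={2,4,6,7}: no change => not a revision
Constraint 2 (X < W) on D(X)={2,4,6,7} D(W)={2,3,4,5,6}: X {2,4,6,7}->{2,4}; W {2,3,4,5,6}->{3,4,5,6} => REVISION
Constraint 3 (W < V) on D(W)={3,4,5,6} D(V)={2,4,6,7}: V {2,4,6,7}->{4,6,7} => REVISION
Total revisions = 2

Answer: 2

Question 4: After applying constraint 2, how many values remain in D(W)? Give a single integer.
Answer: 4

Derivation:
Constraint 1 (V != X) on D(V)={2,4,6,7} D(X)={2,4,6,7}: no change
Constraint 2 (X < W) on D(X)={2,4,6,7} D(W)={2,3,4,5,6}: X {2,4,6,7}->{2,4}; W {2,3,4,5,6}->{3,4,5,6}
So after constraint 2: D(W)={3,4,5,6}, size = 4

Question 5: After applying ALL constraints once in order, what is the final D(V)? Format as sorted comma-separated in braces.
Constraint 1 (V != X) on D(V)={2,4,6,7} D(X)={2,4,6,7}: no change
Constraint 2 (X < W) on D(X)={2,4,6,7} D(W)={2,3,4,5,6}: X {2,4,6,7}->{2,4}; W {2,3,4,5,6}->{3,4,5,6}
Constraint 3 (W < V) on D(W)={3,4,5,6} D(V)={2,4,6,7}: V {2,4,6,7}->{4,6,7}
So after all 3 constraints: D(V) = {4,6,7}

Answer: {4,6,7}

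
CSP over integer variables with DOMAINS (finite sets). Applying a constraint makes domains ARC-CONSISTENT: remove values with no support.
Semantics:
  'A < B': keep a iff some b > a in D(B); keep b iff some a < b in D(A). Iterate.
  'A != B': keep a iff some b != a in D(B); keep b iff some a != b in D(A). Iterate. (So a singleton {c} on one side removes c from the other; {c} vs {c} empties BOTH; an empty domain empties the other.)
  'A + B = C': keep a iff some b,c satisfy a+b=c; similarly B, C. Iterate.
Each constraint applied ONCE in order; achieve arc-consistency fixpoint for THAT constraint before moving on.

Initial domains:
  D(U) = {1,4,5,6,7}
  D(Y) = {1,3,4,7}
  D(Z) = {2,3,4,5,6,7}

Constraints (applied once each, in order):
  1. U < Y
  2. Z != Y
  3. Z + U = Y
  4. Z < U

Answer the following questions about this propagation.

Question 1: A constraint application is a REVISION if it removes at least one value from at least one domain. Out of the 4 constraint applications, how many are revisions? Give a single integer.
Constraint 1 (U < Y) on D(U)={1,4,5,6,7} D(Y)={1,3,4,7}: U {1,4,5,6,7}->{1,4,5,6}; Y {1,3,4,7}->{3,4,7} => REVISION
Constraint 2 (Z != Y) on D(Z)={2,3,4,5,6,7} D(Y)={3,4,7}: no change => not a revision
Constraint 3 (Z + U = Y) on D(Z)={2,3,4,5,6,7} D(U)={1,4,5,6} D(Y)={3,4,7}: Z {2,3,4,5,6,7}->{2,3,6}; U {1,4,5,6}->{1,4,5} => REVISION
Constraint 4 (Z < U) on D(Z)={2,3,6} D(U)={1,4,5}: Z {2,3,6}->{2,3}; U {1,4,5}->{4,5} => REVISION
Total revisions = 3

Answer: 3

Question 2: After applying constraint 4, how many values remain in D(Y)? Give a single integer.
Answer: 3

Derivation:
Constraint 1 (U < Y) on D(U)={1,4,5,6,7} D(Y)={1,3,4,7}: U {1,4,5,6,7}->{1,4,5,6}; Y {1,3,4,7}->{3,4,7}
Constraint 2 (Z != Y) on D(Z)={2,3,4,5,6,7} D(Y)={3,4,7}: no change
Constraint 3 (Z + U = Y) on D(Z)={2,3,4,5,6,7} D(U)={1,4,5,6} D(Y)={3,4,7}: Z {2,3,4,5,6,7}->{2,3,6}; U {1,4,5,6}->{1,4,5}
Constraint 4 (Z < U) on D(Z)={2,3,6} D(U)={1,4,5}: Z {2,3,6}->{2,3}; U {1,4,5}->{4,5}
So after constraint 4: D(Y)={3,4,7}, size = 3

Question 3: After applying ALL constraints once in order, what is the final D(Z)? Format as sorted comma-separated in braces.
Answer: {2,3}

Derivation:
Constraint 1 (U < Y) on D(U)={1,4,5,6,7} D(Y)={1,3,4,7}: U {1,4,5,6,7}->{1,4,5,6}; Y {1,3,4,7}->{3,4,7}
Constraint 2 (Z != Y) on D(Z)={2,3,4,5,6,7} D(Y)={3,4,7}: no change
Constraint 3 (Z + U = Y) on D(Z)={2,3,4,5,6,7} D(U)={1,4,5,6} D(Y)={3,4,7}: Z {2,3,4,5,6,7}->{2,3,6}; U {1,4,5,6}->{1,4,5}
Constraint 4 (Z < U) on D(Z)={2,3,6} D(U)={1,4,5}: Z {2,3,6}->{2,3}; U {1,4,5}->{4,5}
So after all 4 constraints: D(Z) = {2,3}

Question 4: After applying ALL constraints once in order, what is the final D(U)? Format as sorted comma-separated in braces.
Answer: {4,5}

Derivation:
Constraint 1 (U < Y) on D(U)={1,4,5,6,7} D(Y)={1,3,4,7}: U {1,4,5,6,7}->{1,4,5,6}; Y {1,3,4,7}->{3,4,7}
Constraint 2 (Z != Y) on D(Z)={2,3,4,5,6,7} D(Y)={3,4,7}: no change
Constraint 3 (Z + U = Y) on D(Z)={2,3,4,5,6,7} D(U)={1,4,5,6} D(Y)={3,4,7}: Z {2,3,4,5,6,7}->{2,3,6}; U {1,4,5,6}->{1,4,5}
Constraint 4 (Z < U) on D(Z)={2,3,6} D(U)={1,4,5}: Z {2,3,6}->{2,3}; U {1,4,5}->{4,5}
So after all 4 constraints: D(U) = {4,5}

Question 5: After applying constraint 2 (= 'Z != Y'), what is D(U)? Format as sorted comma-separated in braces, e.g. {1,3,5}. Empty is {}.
Constraint 1 (U < Y) on D(U)={1,4,5,6,7} D(Y)={1,3,4,7}: U {1,4,5,6,7}->{1,4,5,6}; Y {1,3,4,7}->{3,4,7}
Constraint 2 (Z != Y) on D(Z)={2,3,4,5,6,7} D(Y)={3,4,7}: no change
So after constraint 2: D(U) = {1,4,5,6}

Answer: {1,4,5,6}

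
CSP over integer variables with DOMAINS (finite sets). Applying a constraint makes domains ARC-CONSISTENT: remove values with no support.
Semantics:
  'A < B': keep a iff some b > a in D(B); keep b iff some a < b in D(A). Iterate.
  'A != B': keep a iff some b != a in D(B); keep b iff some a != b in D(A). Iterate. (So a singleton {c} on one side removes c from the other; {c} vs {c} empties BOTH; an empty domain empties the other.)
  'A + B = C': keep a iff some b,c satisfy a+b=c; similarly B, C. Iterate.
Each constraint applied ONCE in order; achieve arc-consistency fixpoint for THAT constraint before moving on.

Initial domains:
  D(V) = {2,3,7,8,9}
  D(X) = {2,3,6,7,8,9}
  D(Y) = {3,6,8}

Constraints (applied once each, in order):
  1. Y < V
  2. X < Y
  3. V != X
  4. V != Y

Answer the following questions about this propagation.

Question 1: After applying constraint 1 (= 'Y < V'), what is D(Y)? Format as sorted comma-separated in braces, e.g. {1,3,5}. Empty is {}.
Answer: {3,6,8}

Derivation:
Constraint 1 (Y < V) on D(Y)={3,6,8} D(V)={2,3,7,8,9}: V {2,3,7,8,9}->{7,8,9}
So after constraint 1: D(Y) = {3,6,8}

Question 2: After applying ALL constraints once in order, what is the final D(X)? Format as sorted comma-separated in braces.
Constraint 1 (Y < V) on D(Y)={3,6,8} D(V)={2,3,7,8,9}: V {2,3,7,8,9}->{7,8,9}
Constraint 2 (X < Y) on D(X)={2,3,6,7,8,9} D(Y)={3,6,8}: X {2,3,6,7,8,9}->{2,3,6,7}
Constraint 3 (V != X) on D(V)={7,8,9} D(X)={2,3,6,7}: no change
Constraint 4 (V != Y) on D(V)={7,8,9} D(Y)={3,6,8}: no change
So after all 4 constraints: D(X) = {2,3,6,7}

Answer: {2,3,6,7}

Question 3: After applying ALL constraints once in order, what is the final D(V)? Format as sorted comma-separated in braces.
Constraint 1 (Y < V) on D(Y)={3,6,8} D(V)={2,3,7,8,9}: V {2,3,7,8,9}->{7,8,9}
Constraint 2 (X < Y) on D(X)={2,3,6,7,8,9} D(Y)={3,6,8}: X {2,3,6,7,8,9}->{2,3,6,7}
Constraint 3 (V != X) on D(V)={7,8,9} D(X)={2,3,6,7}: no change
Constraint 4 (V != Y) on D(V)={7,8,9} D(Y)={3,6,8}: no change
So after all 4 constraints: D(V) = {7,8,9}

Answer: {7,8,9}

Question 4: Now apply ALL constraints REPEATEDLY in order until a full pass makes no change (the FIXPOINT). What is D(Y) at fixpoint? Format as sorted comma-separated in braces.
Answer: {3,6,8}

Derivation:
pass 0 (initial): D(Y)={3,6,8}
pass 1: V {2,3,7,8,9}->{7,8,9}; X {2,3,6,7,8,9}->{2,3,6,7}
pass 2: no change
Fixpoint after 2 passes: D(Y) = {3,6,8}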